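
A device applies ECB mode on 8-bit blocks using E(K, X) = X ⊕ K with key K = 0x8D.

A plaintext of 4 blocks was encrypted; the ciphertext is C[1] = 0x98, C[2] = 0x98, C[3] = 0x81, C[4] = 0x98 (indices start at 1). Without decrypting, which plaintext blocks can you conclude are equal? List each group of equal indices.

ECB encrypts each block independently with the same key, so equal ciphertext blocks imply equal plaintext blocks.
C[1] = C[2] = C[4] = 0x98, so P[1] = P[2] = P[4].

P[1] = P[2] = P[4]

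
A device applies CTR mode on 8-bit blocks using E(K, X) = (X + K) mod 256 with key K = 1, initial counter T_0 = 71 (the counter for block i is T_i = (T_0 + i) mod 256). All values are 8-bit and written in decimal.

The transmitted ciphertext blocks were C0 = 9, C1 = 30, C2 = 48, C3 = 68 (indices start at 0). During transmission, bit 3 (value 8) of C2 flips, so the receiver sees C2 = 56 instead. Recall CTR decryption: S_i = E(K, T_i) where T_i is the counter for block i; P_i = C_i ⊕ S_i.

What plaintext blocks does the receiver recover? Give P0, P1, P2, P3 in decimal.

Only C2 changed, to 56. In CTR, a change in C_i flips the same bit in P_i only; the keystream is unaffected. Decrypting the received ciphertext:
P0: T = 71, S = E(K, T) = 72; 9 ⊕ 72 = 65.
P1: T = 72, S = E(K, T) = 73; 30 ⊕ 73 = 87.
P2: T = 73, S = E(K, T) = 74; 56 ⊕ 74 = 114.
P3: T = 74, S = E(K, T) = 75; 68 ⊕ 75 = 15.
Blocks that differ from the original plaintext: P2.

P0 = 65, P1 = 87, P2 = 114, P3 = 15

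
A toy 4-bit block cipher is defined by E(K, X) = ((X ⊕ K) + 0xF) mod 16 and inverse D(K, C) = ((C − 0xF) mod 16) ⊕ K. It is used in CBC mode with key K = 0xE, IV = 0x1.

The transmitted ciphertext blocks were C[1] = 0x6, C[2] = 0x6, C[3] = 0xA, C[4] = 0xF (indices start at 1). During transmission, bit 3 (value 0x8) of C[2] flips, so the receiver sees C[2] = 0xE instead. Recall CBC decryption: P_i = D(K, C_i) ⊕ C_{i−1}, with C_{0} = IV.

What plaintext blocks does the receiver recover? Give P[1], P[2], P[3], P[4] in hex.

Only C[2] changed, to 0xE. In CBC, a change in C_i garbles P_i and flips the same bit in P_{i+1}. Decrypting the received ciphertext:
P[1]: D(K, 0x6) = 0x9; 0x9 ⊕ 0x1 = 0x8.
P[2]: D(K, 0xE) = 0x1; 0x1 ⊕ 0x6 = 0x7.
P[3]: D(K, 0xA) = 0x5; 0x5 ⊕ 0xE = 0xB.
P[4]: D(K, 0xF) = 0xE; 0xE ⊕ 0xA = 0x4.
Blocks that differ from the original plaintext: P[2], P[3].

P[1] = 0x8, P[2] = 0x7, P[3] = 0xB, P[4] = 0x4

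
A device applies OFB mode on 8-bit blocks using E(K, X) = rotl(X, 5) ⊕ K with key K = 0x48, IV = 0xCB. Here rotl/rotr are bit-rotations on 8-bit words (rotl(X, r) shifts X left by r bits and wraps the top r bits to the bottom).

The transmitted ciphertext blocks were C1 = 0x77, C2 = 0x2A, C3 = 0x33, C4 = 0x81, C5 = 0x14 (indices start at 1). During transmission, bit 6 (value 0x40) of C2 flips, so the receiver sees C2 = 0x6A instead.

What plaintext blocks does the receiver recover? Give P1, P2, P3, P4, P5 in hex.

P1 = 0x46, P2 = 0x04, P3 = 0xB6, P4 = 0x79, P5 = 0x43

OFB decryption: S_i = E(K, S_{i−1}) with S_{0} = IV; P_i = C_i ⊕ S_i.
Only C2 changed, to 0x6A. In OFB, a change in C_i flips the same bit in P_i only; the keystream is unaffected. Decrypting the received ciphertext:
P1: S = E(K, 0xCB) = 0x31; 0x77 ⊕ 0x31 = 0x46.
P2: S = E(K, 0x31) = 0x6E; 0x6A ⊕ 0x6E = 0x04.
P3: S = E(K, 0x6E) = 0x85; 0x33 ⊕ 0x85 = 0xB6.
P4: S = E(K, 0x85) = 0xF8; 0x81 ⊕ 0xF8 = 0x79.
P5: S = E(K, 0xF8) = 0x57; 0x14 ⊕ 0x57 = 0x43.
Blocks that differ from the original plaintext: P2.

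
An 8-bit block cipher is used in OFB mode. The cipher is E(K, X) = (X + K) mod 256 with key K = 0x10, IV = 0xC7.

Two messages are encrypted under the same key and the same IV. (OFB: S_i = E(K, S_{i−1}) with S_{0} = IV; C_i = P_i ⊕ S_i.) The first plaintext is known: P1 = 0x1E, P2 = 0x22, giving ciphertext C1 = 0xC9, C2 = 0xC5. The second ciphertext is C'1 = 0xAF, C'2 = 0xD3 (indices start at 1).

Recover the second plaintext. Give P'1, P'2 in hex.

P'1 = 0x78, P'2 = 0x34

In OFB with a reused IV, both messages share the same keystream S_i, so C_i ⊕ C'_i = P_i ⊕ P'_i and thus P'_i = P_i ⊕ C_i ⊕ C'_i.
P'1: 0x1E ⊕ 0xC9 ⊕ 0xAF = 0x78.
P'2: 0x22 ⊕ 0xC5 ⊕ 0xD3 = 0x34.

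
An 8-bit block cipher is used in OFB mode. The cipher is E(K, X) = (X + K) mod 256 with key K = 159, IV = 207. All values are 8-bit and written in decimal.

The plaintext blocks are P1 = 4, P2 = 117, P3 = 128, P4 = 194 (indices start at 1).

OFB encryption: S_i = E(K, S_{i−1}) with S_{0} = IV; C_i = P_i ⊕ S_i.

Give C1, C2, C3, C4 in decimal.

C1: S = E(K, 207) = 110; 4 ⊕ 110 = 106.
C2: S = E(K, 110) = 13; 117 ⊕ 13 = 120.
C3: S = E(K, 13) = 172; 128 ⊕ 172 = 44.
C4: S = E(K, 172) = 75; 194 ⊕ 75 = 137.

C1 = 106, C2 = 120, C3 = 44, C4 = 137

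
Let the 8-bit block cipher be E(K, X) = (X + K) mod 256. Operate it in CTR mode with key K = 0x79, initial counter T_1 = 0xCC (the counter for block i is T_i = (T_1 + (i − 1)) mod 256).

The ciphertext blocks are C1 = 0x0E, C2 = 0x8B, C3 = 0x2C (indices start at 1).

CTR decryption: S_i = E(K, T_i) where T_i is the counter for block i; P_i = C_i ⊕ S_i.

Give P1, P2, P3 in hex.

P1: T = 0xCC, S = E(K, T) = 0x45; 0x0E ⊕ 0x45 = 0x4B.
P2: T = 0xCD, S = E(K, T) = 0x46; 0x8B ⊕ 0x46 = 0xCD.
P3: T = 0xCE, S = E(K, T) = 0x47; 0x2C ⊕ 0x47 = 0x6B.

P1 = 0x4B, P2 = 0xCD, P3 = 0x6B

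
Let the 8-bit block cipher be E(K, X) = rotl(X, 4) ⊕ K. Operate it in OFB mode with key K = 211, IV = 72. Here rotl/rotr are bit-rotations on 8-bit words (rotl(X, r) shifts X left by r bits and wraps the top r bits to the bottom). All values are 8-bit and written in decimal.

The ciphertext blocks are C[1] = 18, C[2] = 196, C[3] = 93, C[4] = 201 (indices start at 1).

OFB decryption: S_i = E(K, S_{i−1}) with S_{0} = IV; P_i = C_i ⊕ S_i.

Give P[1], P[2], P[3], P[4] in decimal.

P[1]: S = E(K, 72) = 87; 18 ⊕ 87 = 69.
P[2]: S = E(K, 87) = 166; 196 ⊕ 166 = 98.
P[3]: S = E(K, 166) = 185; 93 ⊕ 185 = 228.
P[4]: S = E(K, 185) = 72; 201 ⊕ 72 = 129.

P[1] = 69, P[2] = 98, P[3] = 228, P[4] = 129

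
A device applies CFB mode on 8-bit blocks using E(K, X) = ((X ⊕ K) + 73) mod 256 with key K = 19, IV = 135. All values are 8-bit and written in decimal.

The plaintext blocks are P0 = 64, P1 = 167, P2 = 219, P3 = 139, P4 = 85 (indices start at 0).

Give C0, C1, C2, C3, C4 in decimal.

CFB encryption: C_i = P_i ⊕ E(K, C_{i−1}), with C_{−1} = IV.
C0: E(K, 135) = 221; 64 ⊕ 221 = 157.
C1: E(K, 157) = 215; 167 ⊕ 215 = 112.
C2: E(K, 112) = 172; 219 ⊕ 172 = 119.
C3: E(K, 119) = 173; 139 ⊕ 173 = 38.
C4: E(K, 38) = 126; 85 ⊕ 126 = 43.

C0 = 157, C1 = 112, C2 = 119, C3 = 38, C4 = 43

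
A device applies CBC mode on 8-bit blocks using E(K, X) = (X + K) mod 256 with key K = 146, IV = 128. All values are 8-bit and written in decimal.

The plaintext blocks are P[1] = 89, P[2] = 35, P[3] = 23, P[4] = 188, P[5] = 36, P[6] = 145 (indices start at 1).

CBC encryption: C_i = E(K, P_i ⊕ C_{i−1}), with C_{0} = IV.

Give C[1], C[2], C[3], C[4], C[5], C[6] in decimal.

C[1] = 107, C[2] = 218, C[3] = 95, C[4] = 117, C[5] = 227, C[6] = 4

C[1]: P[1] ⊕ 128 = 217; E(K, 217) = 107.
C[2]: P[2] ⊕ 107 = 72; E(K, 72) = 218.
C[3]: P[3] ⊕ 218 = 205; E(K, 205) = 95.
C[4]: P[4] ⊕ 95 = 227; E(K, 227) = 117.
C[5]: P[5] ⊕ 117 = 81; E(K, 81) = 227.
C[6]: P[6] ⊕ 227 = 114; E(K, 114) = 4.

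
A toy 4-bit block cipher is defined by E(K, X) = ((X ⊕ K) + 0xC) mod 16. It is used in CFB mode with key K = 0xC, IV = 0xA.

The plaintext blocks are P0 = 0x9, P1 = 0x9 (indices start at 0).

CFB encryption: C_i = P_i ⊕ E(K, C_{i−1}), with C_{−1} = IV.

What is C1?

C0: E(K, 0xA) = 0x2; 0x9 ⊕ 0x2 = 0xB.
C1: E(K, 0xB) = 0x3; 0x9 ⊕ 0x3 = 0xA.

C1 = 0xA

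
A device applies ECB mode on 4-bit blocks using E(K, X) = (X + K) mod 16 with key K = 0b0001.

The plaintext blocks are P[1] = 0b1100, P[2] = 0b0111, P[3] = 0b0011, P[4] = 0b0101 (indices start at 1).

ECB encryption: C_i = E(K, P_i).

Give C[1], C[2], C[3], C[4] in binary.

C[1] = 0b1101, C[2] = 0b1000, C[3] = 0b0100, C[4] = 0b0110

C[1]: E(K, 0b1100) = 0b1101.
C[2]: E(K, 0b0111) = 0b1000.
C[3]: E(K, 0b0011) = 0b0100.
C[4]: E(K, 0b0101) = 0b0110.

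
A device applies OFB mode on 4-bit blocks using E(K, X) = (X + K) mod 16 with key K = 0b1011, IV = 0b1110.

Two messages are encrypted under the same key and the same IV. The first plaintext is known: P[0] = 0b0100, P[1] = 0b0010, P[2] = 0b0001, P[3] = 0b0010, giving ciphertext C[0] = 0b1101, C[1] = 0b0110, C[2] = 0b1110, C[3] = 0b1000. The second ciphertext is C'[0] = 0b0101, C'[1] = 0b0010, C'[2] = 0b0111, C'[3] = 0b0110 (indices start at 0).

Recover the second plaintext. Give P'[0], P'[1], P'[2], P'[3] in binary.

In OFB with a reused IV, both messages share the same keystream S_i, so C_i ⊕ C'_i = P_i ⊕ P'_i and thus P'_i = P_i ⊕ C_i ⊕ C'_i.
P'[0]: 0b0100 ⊕ 0b1101 ⊕ 0b0101 = 0b1100.
P'[1]: 0b0010 ⊕ 0b0110 ⊕ 0b0010 = 0b0110.
P'[2]: 0b0001 ⊕ 0b1110 ⊕ 0b0111 = 0b1000.
P'[3]: 0b0010 ⊕ 0b1000 ⊕ 0b0110 = 0b1100.

P'[0] = 0b1100, P'[1] = 0b0110, P'[2] = 0b1000, P'[3] = 0b1100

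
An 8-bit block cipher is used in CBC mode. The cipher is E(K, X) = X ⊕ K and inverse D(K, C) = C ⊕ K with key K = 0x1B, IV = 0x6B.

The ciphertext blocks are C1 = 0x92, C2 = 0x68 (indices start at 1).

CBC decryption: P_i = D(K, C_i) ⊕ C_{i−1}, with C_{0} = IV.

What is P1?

P1 = 0xE2

P1: D(K, 0x92) = 0x89; 0x89 ⊕ 0x6B = 0xE2.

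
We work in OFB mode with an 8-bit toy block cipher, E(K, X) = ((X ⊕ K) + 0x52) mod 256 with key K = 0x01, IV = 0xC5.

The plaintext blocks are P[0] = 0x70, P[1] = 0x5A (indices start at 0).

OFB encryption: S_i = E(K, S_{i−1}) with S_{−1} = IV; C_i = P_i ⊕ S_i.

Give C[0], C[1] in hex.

C[0]: S = E(K, 0xC5) = 0x16; 0x70 ⊕ 0x16 = 0x66.
C[1]: S = E(K, 0x16) = 0x69; 0x5A ⊕ 0x69 = 0x33.

C[0] = 0x66, C[1] = 0x33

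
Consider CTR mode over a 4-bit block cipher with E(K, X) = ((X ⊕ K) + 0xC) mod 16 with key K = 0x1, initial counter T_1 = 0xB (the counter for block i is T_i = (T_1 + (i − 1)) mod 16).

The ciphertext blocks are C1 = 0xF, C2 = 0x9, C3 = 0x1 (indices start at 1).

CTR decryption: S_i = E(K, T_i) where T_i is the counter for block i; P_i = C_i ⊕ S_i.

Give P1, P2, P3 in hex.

P1 = 0x9, P2 = 0x0, P3 = 0x9

P1: T = 0xB, S = E(K, T) = 0x6; 0xF ⊕ 0x6 = 0x9.
P2: T = 0xC, S = E(K, T) = 0x9; 0x9 ⊕ 0x9 = 0x0.
P3: T = 0xD, S = E(K, T) = 0x8; 0x1 ⊕ 0x8 = 0x9.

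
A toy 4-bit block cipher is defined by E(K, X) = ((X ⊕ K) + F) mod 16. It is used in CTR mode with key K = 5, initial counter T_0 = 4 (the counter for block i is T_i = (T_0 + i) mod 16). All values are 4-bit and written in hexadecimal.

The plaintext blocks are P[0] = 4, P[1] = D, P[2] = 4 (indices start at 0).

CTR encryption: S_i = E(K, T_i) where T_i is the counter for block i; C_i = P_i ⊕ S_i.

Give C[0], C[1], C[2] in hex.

C[0] = 4, C[1] = 2, C[2] = 6

C[0]: T = 4, S = E(K, T) = 0; 4 ⊕ 0 = 4.
C[1]: T = 5, S = E(K, T) = F; D ⊕ F = 2.
C[2]: T = 6, S = E(K, T) = 2; 4 ⊕ 2 = 6.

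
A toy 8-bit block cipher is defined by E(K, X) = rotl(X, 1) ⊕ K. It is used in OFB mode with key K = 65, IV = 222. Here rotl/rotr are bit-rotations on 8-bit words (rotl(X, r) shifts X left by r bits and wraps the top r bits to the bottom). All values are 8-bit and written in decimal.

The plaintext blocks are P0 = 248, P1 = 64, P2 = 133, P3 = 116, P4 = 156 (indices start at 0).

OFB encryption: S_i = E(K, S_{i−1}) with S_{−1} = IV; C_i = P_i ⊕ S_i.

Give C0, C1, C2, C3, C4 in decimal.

C0: S = E(K, 222) = 252; 248 ⊕ 252 = 4.
C1: S = E(K, 252) = 184; 64 ⊕ 184 = 248.
C2: S = E(K, 184) = 48; 133 ⊕ 48 = 181.
C3: S = E(K, 48) = 33; 116 ⊕ 33 = 85.
C4: S = E(K, 33) = 3; 156 ⊕ 3 = 159.

C0 = 4, C1 = 248, C2 = 181, C3 = 85, C4 = 159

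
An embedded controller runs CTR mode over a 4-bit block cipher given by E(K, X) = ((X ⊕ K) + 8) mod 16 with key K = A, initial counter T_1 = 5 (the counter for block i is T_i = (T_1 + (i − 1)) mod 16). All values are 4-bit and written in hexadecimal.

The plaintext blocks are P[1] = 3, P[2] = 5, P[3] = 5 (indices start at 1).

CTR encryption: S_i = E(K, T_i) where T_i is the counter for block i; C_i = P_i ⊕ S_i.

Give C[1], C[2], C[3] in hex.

C[1] = 4, C[2] = 1, C[3] = 0

C[1]: T = 5, S = E(K, T) = 7; 3 ⊕ 7 = 4.
C[2]: T = 6, S = E(K, T) = 4; 5 ⊕ 4 = 1.
C[3]: T = 7, S = E(K, T) = 5; 5 ⊕ 5 = 0.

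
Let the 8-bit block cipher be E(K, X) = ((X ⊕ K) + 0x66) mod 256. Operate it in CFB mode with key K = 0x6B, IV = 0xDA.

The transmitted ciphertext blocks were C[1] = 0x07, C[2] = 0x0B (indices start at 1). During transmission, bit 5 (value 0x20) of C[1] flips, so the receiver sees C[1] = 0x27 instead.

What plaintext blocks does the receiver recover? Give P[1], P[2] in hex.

CFB decryption: P_i = C_i ⊕ E(K, C_{i−1}), with C_{0} = IV.
Only C[1] changed, to 0x27. In CFB, a change in C_i flips the same bit in P_i and garbles P_{i+1}. Decrypting the received ciphertext:
P[1]: E(K, 0xDA) = 0x17; 0x27 ⊕ 0x17 = 0x30.
P[2]: E(K, 0x27) = 0xB2; 0x0B ⊕ 0xB2 = 0xB9.
Blocks that differ from the original plaintext: P[1], P[2].

P[1] = 0x30, P[2] = 0xB9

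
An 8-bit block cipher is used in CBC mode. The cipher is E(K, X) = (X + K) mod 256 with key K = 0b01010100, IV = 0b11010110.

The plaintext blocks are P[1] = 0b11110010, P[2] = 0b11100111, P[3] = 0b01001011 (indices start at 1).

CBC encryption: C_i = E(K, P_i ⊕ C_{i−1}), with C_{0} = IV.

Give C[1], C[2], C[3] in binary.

C[1]: P[1] ⊕ 0b11010110 = 0b00100100; E(K, 0b00100100) = 0b01111000.
C[2]: P[2] ⊕ 0b01111000 = 0b10011111; E(K, 0b10011111) = 0b11110011.
C[3]: P[3] ⊕ 0b11110011 = 0b10111000; E(K, 0b10111000) = 0b00001100.

C[1] = 0b01111000, C[2] = 0b11110011, C[3] = 0b00001100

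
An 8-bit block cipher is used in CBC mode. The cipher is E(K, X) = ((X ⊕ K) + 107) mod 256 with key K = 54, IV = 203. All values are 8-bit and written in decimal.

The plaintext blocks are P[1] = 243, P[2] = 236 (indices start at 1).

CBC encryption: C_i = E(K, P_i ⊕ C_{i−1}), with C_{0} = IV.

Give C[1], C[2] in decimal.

C[1] = 121, C[2] = 14

C[1]: P[1] ⊕ 203 = 56; E(K, 56) = 121.
C[2]: P[2] ⊕ 121 = 149; E(K, 149) = 14.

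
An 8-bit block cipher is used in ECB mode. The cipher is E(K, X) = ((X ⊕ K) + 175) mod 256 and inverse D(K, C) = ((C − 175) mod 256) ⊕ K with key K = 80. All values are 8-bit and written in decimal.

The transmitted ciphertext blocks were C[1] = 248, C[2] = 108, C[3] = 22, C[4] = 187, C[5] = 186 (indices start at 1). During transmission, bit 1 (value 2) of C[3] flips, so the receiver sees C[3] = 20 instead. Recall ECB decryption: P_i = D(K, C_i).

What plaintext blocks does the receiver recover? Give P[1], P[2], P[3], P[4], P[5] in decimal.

Only C[3] changed, to 20. In ECB, a change in C_i affects only P_i. Decrypting the received ciphertext:
P[1]: D(K, 248) = 25.
P[2]: D(K, 108) = 237.
P[3]: D(K, 20) = 53.
P[4]: D(K, 187) = 92.
P[5]: D(K, 186) = 91.
Blocks that differ from the original plaintext: P[3].

P[1] = 25, P[2] = 237, P[3] = 53, P[4] = 92, P[5] = 91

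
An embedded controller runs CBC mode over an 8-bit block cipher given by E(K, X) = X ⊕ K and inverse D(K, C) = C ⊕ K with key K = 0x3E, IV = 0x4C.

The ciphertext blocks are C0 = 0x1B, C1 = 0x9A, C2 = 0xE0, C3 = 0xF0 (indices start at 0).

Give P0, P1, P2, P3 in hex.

CBC decryption: P_i = D(K, C_i) ⊕ C_{i−1}, with C_{−1} = IV.
P0: D(K, 0x1B) = 0x25; 0x25 ⊕ 0x4C = 0x69.
P1: D(K, 0x9A) = 0xA4; 0xA4 ⊕ 0x1B = 0xBF.
P2: D(K, 0xE0) = 0xDE; 0xDE ⊕ 0x9A = 0x44.
P3: D(K, 0xF0) = 0xCE; 0xCE ⊕ 0xE0 = 0x2E.

P0 = 0x69, P1 = 0xBF, P2 = 0x44, P3 = 0x2E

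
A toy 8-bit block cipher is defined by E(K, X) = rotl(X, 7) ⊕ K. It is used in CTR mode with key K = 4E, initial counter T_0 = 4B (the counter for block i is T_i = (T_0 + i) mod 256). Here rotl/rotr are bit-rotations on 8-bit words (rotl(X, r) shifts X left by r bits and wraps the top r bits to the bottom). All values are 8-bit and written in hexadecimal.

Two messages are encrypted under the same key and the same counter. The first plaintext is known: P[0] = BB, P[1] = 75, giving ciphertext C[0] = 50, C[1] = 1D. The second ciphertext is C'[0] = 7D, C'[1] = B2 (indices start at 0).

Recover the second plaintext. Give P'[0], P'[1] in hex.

P'[0] = 96, P'[1] = DA

In CTR with a reused counter, both messages share the same keystream S_i, so C_i ⊕ C'_i = P_i ⊕ P'_i and thus P'_i = P_i ⊕ C_i ⊕ C'_i.
P'[0]: BB ⊕ 50 ⊕ 7D = 96.
P'[1]: 75 ⊕ 1D ⊕ B2 = DA.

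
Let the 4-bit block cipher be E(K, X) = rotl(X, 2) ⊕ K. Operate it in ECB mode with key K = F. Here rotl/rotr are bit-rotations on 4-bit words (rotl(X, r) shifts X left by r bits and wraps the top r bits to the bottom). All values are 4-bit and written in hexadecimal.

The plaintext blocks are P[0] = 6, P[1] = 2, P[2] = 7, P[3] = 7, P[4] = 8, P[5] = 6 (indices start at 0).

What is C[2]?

C[2] = 2

ECB encryption: C_i = E(K, P_i).
C[2]: E(K, 7) = 2.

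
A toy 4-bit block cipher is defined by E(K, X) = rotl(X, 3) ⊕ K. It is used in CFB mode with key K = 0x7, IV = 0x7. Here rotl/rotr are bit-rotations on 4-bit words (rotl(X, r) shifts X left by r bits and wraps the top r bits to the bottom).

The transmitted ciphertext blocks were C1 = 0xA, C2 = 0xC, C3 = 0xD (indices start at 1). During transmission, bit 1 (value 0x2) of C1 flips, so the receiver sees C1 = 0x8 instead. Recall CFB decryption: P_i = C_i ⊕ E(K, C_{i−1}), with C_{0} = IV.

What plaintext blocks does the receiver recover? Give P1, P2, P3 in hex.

Only C1 changed, to 0x8. In CFB, a change in C_i flips the same bit in P_i and garbles P_{i+1}. Decrypting the received ciphertext:
P1: E(K, 0x7) = 0xC; 0x8 ⊕ 0xC = 0x4.
P2: E(K, 0x8) = 0x3; 0xC ⊕ 0x3 = 0xF.
P3: E(K, 0xC) = 0x1; 0xD ⊕ 0x1 = 0xC.
Blocks that differ from the original plaintext: P1, P2.

P1 = 0x4, P2 = 0xF, P3 = 0xC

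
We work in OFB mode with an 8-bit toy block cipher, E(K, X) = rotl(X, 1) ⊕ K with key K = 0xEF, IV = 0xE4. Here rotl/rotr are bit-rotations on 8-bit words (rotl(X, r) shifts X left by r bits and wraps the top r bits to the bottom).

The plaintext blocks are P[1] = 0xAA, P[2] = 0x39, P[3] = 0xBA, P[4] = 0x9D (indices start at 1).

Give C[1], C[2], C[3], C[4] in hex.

OFB encryption: S_i = E(K, S_{i−1}) with S_{0} = IV; C_i = P_i ⊕ S_i.
C[1]: S = E(K, 0xE4) = 0x26; 0xAA ⊕ 0x26 = 0x8C.
C[2]: S = E(K, 0x26) = 0xA3; 0x39 ⊕ 0xA3 = 0x9A.
C[3]: S = E(K, 0xA3) = 0xA8; 0xBA ⊕ 0xA8 = 0x12.
C[4]: S = E(K, 0xA8) = 0xBE; 0x9D ⊕ 0xBE = 0x23.

C[1] = 0x8C, C[2] = 0x9A, C[3] = 0x12, C[4] = 0x23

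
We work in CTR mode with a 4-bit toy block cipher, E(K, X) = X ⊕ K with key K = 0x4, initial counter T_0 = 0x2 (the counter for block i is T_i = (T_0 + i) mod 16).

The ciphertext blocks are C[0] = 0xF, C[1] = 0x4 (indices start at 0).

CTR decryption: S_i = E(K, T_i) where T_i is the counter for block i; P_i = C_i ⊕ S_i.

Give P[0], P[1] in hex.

P[0]: T = 0x2, S = E(K, T) = 0x6; 0xF ⊕ 0x6 = 0x9.
P[1]: T = 0x3, S = E(K, T) = 0x7; 0x4 ⊕ 0x7 = 0x3.

P[0] = 0x9, P[1] = 0x3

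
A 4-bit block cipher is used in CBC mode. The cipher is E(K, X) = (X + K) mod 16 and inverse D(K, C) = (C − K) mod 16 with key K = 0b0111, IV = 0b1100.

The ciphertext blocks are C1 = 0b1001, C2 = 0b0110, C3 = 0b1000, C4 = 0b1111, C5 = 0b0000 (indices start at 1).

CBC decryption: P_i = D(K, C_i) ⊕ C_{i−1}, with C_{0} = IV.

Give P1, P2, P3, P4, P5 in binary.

P1 = 0b1110, P2 = 0b0110, P3 = 0b0111, P4 = 0b0000, P5 = 0b0110

P1: D(K, 0b1001) = 0b0010; 0b0010 ⊕ 0b1100 = 0b1110.
P2: D(K, 0b0110) = 0b1111; 0b1111 ⊕ 0b1001 = 0b0110.
P3: D(K, 0b1000) = 0b0001; 0b0001 ⊕ 0b0110 = 0b0111.
P4: D(K, 0b1111) = 0b1000; 0b1000 ⊕ 0b1000 = 0b0000.
P5: D(K, 0b0000) = 0b1001; 0b1001 ⊕ 0b1111 = 0b0110.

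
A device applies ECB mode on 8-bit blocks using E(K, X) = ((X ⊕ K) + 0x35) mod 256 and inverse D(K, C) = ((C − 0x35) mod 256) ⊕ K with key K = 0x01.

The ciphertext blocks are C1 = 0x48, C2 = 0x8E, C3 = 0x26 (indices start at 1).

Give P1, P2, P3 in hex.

ECB decryption: P_i = D(K, C_i).
P1: D(K, 0x48) = 0x12.
P2: D(K, 0x8E) = 0x58.
P3: D(K, 0x26) = 0xF0.

P1 = 0x12, P2 = 0x58, P3 = 0xF0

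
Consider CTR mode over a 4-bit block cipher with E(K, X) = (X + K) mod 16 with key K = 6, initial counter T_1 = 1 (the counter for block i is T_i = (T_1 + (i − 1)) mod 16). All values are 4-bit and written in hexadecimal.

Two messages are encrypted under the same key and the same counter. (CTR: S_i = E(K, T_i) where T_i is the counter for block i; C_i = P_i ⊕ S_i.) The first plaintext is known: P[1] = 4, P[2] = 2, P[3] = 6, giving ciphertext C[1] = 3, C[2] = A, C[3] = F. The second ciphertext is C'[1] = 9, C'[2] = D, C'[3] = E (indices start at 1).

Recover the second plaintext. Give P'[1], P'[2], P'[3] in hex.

In CTR with a reused counter, both messages share the same keystream S_i, so C_i ⊕ C'_i = P_i ⊕ P'_i and thus P'_i = P_i ⊕ C_i ⊕ C'_i.
P'[1]: 4 ⊕ 3 ⊕ 9 = E.
P'[2]: 2 ⊕ A ⊕ D = 5.
P'[3]: 6 ⊕ F ⊕ E = 7.

P'[1] = E, P'[2] = 5, P'[3] = 7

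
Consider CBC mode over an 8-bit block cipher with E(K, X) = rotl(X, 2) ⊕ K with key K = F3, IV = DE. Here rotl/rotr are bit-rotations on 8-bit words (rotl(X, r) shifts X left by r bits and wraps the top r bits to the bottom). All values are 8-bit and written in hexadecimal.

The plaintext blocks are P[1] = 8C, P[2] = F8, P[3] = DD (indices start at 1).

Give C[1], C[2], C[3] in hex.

C[1] = BA, C[2] = FA, C[3] = 6F

CBC encryption: C_i = E(K, P_i ⊕ C_{i−1}), with C_{0} = IV.
C[1]: P[1] ⊕ DE = 52; E(K, 52) = BA.
C[2]: P[2] ⊕ BA = 42; E(K, 42) = FA.
C[3]: P[3] ⊕ FA = 27; E(K, 27) = 6F.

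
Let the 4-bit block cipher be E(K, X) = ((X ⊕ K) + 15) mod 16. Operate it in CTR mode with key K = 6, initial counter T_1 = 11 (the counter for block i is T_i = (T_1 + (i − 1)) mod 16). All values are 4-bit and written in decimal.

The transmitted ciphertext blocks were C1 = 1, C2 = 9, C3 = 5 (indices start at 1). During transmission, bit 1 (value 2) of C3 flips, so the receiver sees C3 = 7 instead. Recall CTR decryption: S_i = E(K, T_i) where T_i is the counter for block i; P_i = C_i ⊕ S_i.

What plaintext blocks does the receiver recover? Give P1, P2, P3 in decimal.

Only C3 changed, to 7. In CTR, a change in C_i flips the same bit in P_i only; the keystream is unaffected. Decrypting the received ciphertext:
P1: T = 11, S = E(K, T) = 12; 1 ⊕ 12 = 13.
P2: T = 12, S = E(K, T) = 9; 9 ⊕ 9 = 0.
P3: T = 13, S = E(K, T) = 10; 7 ⊕ 10 = 13.
Blocks that differ from the original plaintext: P3.

P1 = 13, P2 = 0, P3 = 13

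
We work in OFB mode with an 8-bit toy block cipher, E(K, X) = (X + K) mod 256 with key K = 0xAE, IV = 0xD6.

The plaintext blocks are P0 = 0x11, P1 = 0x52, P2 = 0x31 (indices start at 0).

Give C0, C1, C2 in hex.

OFB encryption: S_i = E(K, S_{i−1}) with S_{−1} = IV; C_i = P_i ⊕ S_i.
C0: S = E(K, 0xD6) = 0x84; 0x11 ⊕ 0x84 = 0x95.
C1: S = E(K, 0x84) = 0x32; 0x52 ⊕ 0x32 = 0x60.
C2: S = E(K, 0x32) = 0xE0; 0x31 ⊕ 0xE0 = 0xD1.

C0 = 0x95, C1 = 0x60, C2 = 0xD1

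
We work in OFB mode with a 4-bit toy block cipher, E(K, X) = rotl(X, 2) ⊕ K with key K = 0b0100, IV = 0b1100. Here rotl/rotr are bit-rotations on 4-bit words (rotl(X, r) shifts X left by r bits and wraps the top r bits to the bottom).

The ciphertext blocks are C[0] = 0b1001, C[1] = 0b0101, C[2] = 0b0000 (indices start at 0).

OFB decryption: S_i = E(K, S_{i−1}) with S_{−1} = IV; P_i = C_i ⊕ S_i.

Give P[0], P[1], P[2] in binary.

P[0] = 0b1110, P[1] = 0b1100, P[2] = 0b0010

P[0]: S = E(K, 0b1100) = 0b0111; 0b1001 ⊕ 0b0111 = 0b1110.
P[1]: S = E(K, 0b0111) = 0b1001; 0b0101 ⊕ 0b1001 = 0b1100.
P[2]: S = E(K, 0b1001) = 0b0010; 0b0000 ⊕ 0b0010 = 0b0010.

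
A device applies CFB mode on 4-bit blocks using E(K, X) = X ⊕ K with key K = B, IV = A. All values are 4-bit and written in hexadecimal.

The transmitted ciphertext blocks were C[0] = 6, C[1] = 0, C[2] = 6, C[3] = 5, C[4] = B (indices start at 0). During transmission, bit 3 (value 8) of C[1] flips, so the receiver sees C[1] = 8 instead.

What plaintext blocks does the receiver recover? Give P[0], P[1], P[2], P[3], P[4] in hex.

CFB decryption: P_i = C_i ⊕ E(K, C_{i−1}), with C_{−1} = IV.
Only C[1] changed, to 8. In CFB, a change in C_i flips the same bit in P_i and garbles P_{i+1}. Decrypting the received ciphertext:
P[0]: E(K, A) = 1; 6 ⊕ 1 = 7.
P[1]: E(K, 6) = D; 8 ⊕ D = 5.
P[2]: E(K, 8) = 3; 6 ⊕ 3 = 5.
P[3]: E(K, 6) = D; 5 ⊕ D = 8.
P[4]: E(K, 5) = E; B ⊕ E = 5.
Blocks that differ from the original plaintext: P[1], P[2].

P[0] = 7, P[1] = 5, P[2] = 5, P[3] = 8, P[4] = 5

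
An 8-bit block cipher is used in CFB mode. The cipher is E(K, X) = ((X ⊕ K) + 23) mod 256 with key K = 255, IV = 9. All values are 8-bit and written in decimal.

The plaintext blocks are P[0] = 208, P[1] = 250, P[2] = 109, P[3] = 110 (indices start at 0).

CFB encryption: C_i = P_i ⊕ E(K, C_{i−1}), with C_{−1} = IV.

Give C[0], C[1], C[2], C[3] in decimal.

C[0] = 221, C[1] = 195, C[2] = 62, C[3] = 182

C[0]: E(K, 9) = 13; 208 ⊕ 13 = 221.
C[1]: E(K, 221) = 57; 250 ⊕ 57 = 195.
C[2]: E(K, 195) = 83; 109 ⊕ 83 = 62.
C[3]: E(K, 62) = 216; 110 ⊕ 216 = 182.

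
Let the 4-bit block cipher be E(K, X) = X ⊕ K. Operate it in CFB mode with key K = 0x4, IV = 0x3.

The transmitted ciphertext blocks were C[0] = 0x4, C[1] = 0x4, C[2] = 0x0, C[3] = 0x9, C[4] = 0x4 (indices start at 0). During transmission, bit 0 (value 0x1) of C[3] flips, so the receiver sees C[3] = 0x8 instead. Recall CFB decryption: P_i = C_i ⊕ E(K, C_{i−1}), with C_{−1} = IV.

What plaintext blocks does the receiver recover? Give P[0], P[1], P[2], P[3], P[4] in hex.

P[0] = 0x3, P[1] = 0x4, P[2] = 0x0, P[3] = 0xC, P[4] = 0x8

Only C[3] changed, to 0x8. In CFB, a change in C_i flips the same bit in P_i and garbles P_{i+1}. Decrypting the received ciphertext:
P[0]: E(K, 0x3) = 0x7; 0x4 ⊕ 0x7 = 0x3.
P[1]: E(K, 0x4) = 0x0; 0x4 ⊕ 0x0 = 0x4.
P[2]: E(K, 0x4) = 0x0; 0x0 ⊕ 0x0 = 0x0.
P[3]: E(K, 0x0) = 0x4; 0x8 ⊕ 0x4 = 0xC.
P[4]: E(K, 0x8) = 0xC; 0x4 ⊕ 0xC = 0x8.
Blocks that differ from the original plaintext: P[3], P[4].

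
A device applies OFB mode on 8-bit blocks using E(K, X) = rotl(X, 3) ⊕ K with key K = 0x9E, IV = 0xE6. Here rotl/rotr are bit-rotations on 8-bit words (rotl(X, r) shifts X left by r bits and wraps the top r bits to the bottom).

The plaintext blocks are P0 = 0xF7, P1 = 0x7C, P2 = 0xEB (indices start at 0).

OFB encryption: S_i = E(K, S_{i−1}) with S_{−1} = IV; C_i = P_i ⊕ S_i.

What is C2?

C0: S = E(K, 0xE6) = 0xA9; 0xF7 ⊕ 0xA9 = 0x5E.
C1: S = E(K, 0xA9) = 0xD3; 0x7C ⊕ 0xD3 = 0xAF.
C2: S = E(K, 0xD3) = 0x00; 0xEB ⊕ 0x00 = 0xEB.

C2 = 0xEB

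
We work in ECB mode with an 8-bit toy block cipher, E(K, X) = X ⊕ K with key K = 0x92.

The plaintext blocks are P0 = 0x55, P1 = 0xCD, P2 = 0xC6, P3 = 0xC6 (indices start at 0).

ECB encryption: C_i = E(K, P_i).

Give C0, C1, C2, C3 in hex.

C0: E(K, 0x55) = 0xC7.
C1: E(K, 0xCD) = 0x5F.
C2: E(K, 0xC6) = 0x54.
C3: E(K, 0xC6) = 0x54.

C0 = 0xC7, C1 = 0x5F, C2 = 0x54, C3 = 0x54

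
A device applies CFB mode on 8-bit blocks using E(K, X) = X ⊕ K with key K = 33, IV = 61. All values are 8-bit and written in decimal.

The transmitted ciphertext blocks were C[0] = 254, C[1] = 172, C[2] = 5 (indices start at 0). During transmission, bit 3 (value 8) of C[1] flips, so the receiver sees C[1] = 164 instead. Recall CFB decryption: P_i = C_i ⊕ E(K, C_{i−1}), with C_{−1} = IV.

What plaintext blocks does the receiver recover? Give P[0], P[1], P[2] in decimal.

P[0] = 226, P[1] = 123, P[2] = 128

Only C[1] changed, to 164. In CFB, a change in C_i flips the same bit in P_i and garbles P_{i+1}. Decrypting the received ciphertext:
P[0]: E(K, 61) = 28; 254 ⊕ 28 = 226.
P[1]: E(K, 254) = 223; 164 ⊕ 223 = 123.
P[2]: E(K, 164) = 133; 5 ⊕ 133 = 128.
Blocks that differ from the original plaintext: P[1], P[2].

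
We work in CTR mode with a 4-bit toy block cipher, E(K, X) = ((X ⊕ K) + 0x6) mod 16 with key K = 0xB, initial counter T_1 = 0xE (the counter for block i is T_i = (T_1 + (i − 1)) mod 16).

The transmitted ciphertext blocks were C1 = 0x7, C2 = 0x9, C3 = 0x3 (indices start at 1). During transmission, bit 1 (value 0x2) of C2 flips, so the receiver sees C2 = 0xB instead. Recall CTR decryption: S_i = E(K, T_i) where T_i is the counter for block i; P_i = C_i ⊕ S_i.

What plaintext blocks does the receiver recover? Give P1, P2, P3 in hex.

P1 = 0xC, P2 = 0x1, P3 = 0x2

Only C2 changed, to 0xB. In CTR, a change in C_i flips the same bit in P_i only; the keystream is unaffected. Decrypting the received ciphertext:
P1: T = 0xE, S = E(K, T) = 0xB; 0x7 ⊕ 0xB = 0xC.
P2: T = 0xF, S = E(K, T) = 0xA; 0xB ⊕ 0xA = 0x1.
P3: T = 0x0, S = E(K, T) = 0x1; 0x3 ⊕ 0x1 = 0x2.
Blocks that differ from the original plaintext: P2.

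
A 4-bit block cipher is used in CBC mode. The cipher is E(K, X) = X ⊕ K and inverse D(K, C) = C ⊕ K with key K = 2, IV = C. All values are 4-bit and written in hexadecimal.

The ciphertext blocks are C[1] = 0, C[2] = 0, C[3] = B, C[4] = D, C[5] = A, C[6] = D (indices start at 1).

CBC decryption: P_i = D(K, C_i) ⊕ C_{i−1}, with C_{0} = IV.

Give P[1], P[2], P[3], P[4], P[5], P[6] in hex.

P[1] = E, P[2] = 2, P[3] = 9, P[4] = 4, P[5] = 5, P[6] = 5

P[1]: D(K, 0) = 2; 2 ⊕ C = E.
P[2]: D(K, 0) = 2; 2 ⊕ 0 = 2.
P[3]: D(K, B) = 9; 9 ⊕ 0 = 9.
P[4]: D(K, D) = F; F ⊕ B = 4.
P[5]: D(K, A) = 8; 8 ⊕ D = 5.
P[6]: D(K, D) = F; F ⊕ A = 5.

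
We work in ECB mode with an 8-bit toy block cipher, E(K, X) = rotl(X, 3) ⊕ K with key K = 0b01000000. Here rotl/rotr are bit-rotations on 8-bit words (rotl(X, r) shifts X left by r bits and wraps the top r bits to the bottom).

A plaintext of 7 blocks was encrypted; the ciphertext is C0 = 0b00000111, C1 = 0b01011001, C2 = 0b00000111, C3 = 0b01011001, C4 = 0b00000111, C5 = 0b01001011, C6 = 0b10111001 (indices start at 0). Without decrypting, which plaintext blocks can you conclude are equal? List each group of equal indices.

P0 = P2 = P4; P1 = P3

ECB encrypts each block independently with the same key, so equal ciphertext blocks imply equal plaintext blocks.
C0 = C2 = C4 = 0b00000111, so P0 = P2 = P4.
C1 = C3 = 0b01011001, so P1 = P3.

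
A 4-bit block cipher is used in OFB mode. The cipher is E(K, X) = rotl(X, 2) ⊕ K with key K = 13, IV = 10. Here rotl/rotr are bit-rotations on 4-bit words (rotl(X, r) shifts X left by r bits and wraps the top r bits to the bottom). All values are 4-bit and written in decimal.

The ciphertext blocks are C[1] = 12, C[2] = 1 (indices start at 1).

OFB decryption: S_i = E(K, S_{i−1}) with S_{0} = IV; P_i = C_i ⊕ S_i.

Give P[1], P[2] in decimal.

P[1]: S = E(K, 10) = 7; 12 ⊕ 7 = 11.
P[2]: S = E(K, 7) = 0; 1 ⊕ 0 = 1.

P[1] = 11, P[2] = 1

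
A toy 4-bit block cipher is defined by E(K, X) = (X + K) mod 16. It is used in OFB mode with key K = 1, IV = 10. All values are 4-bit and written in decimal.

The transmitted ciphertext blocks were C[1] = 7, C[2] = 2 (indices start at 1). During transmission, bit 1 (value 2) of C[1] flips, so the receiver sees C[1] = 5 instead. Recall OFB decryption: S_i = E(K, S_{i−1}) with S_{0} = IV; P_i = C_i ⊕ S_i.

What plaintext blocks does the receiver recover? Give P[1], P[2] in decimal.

P[1] = 14, P[2] = 14

Only C[1] changed, to 5. In OFB, a change in C_i flips the same bit in P_i only; the keystream is unaffected. Decrypting the received ciphertext:
P[1]: S = E(K, 10) = 11; 5 ⊕ 11 = 14.
P[2]: S = E(K, 11) = 12; 2 ⊕ 12 = 14.
Blocks that differ from the original plaintext: P[1].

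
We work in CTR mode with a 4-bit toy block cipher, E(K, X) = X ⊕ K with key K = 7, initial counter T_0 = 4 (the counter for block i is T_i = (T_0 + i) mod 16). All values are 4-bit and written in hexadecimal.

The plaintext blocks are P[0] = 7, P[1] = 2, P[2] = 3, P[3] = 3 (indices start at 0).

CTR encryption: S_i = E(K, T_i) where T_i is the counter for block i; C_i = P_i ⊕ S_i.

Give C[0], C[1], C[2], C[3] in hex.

C[0] = 4, C[1] = 0, C[2] = 2, C[3] = 3

C[0]: T = 4, S = E(K, T) = 3; 7 ⊕ 3 = 4.
C[1]: T = 5, S = E(K, T) = 2; 2 ⊕ 2 = 0.
C[2]: T = 6, S = E(K, T) = 1; 3 ⊕ 1 = 2.
C[3]: T = 7, S = E(K, T) = 0; 3 ⊕ 0 = 3.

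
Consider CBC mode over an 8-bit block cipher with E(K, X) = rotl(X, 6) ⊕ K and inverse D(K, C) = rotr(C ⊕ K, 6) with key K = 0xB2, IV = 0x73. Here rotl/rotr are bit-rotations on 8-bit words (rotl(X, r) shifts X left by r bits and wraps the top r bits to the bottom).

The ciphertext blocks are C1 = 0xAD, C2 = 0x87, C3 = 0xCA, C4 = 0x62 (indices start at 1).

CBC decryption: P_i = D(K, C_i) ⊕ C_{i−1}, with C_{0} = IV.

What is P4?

P4 = 0x89

P4: D(K, 0x62) = 0x43; 0x43 ⊕ 0xCA = 0x89.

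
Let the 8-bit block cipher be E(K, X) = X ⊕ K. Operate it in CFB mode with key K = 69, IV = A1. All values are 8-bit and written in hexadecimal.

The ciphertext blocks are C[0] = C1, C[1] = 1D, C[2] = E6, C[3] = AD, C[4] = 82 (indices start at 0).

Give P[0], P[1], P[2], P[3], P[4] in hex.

CFB decryption: P_i = C_i ⊕ E(K, C_{i−1}), with C_{−1} = IV.
P[0]: E(K, A1) = C8; C1 ⊕ C8 = 09.
P[1]: E(K, C1) = A8; 1D ⊕ A8 = B5.
P[2]: E(K, 1D) = 74; E6 ⊕ 74 = 92.
P[3]: E(K, E6) = 8F; AD ⊕ 8F = 22.
P[4]: E(K, AD) = C4; 82 ⊕ C4 = 46.

P[0] = 09, P[1] = B5, P[2] = 92, P[3] = 22, P[4] = 46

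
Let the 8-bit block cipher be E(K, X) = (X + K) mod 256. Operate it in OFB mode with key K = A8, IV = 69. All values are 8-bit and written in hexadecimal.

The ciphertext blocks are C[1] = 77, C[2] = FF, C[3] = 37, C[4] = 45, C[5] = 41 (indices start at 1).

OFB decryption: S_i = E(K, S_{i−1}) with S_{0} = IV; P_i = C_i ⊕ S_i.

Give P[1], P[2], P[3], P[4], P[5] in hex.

P[1] = 66, P[2] = 46, P[3] = 56, P[4] = 4C, P[5] = F0

P[1]: S = E(K, 69) = 11; 77 ⊕ 11 = 66.
P[2]: S = E(K, 11) = B9; FF ⊕ B9 = 46.
P[3]: S = E(K, B9) = 61; 37 ⊕ 61 = 56.
P[4]: S = E(K, 61) = 09; 45 ⊕ 09 = 4C.
P[5]: S = E(K, 09) = B1; 41 ⊕ B1 = F0.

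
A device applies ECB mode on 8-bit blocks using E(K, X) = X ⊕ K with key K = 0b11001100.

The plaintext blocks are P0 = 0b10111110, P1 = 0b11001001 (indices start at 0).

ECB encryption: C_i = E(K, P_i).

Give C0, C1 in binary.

C0: E(K, 0b10111110) = 0b01110010.
C1: E(K, 0b11001001) = 0b00000101.

C0 = 0b01110010, C1 = 0b00000101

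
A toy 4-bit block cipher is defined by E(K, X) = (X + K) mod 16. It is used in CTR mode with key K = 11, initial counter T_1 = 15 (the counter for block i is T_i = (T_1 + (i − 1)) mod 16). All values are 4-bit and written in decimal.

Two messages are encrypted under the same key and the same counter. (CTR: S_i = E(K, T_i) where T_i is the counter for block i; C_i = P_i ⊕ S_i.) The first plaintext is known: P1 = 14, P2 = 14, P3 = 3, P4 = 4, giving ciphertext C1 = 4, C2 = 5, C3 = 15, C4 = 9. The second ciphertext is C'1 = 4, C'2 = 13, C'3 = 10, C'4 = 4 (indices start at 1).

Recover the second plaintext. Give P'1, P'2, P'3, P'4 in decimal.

P'1 = 14, P'2 = 6, P'3 = 6, P'4 = 9

In CTR with a reused counter, both messages share the same keystream S_i, so C_i ⊕ C'_i = P_i ⊕ P'_i and thus P'_i = P_i ⊕ C_i ⊕ C'_i.
P'1: 14 ⊕ 4 ⊕ 4 = 14.
P'2: 14 ⊕ 5 ⊕ 13 = 6.
P'3: 3 ⊕ 15 ⊕ 10 = 6.
P'4: 4 ⊕ 9 ⊕ 4 = 9.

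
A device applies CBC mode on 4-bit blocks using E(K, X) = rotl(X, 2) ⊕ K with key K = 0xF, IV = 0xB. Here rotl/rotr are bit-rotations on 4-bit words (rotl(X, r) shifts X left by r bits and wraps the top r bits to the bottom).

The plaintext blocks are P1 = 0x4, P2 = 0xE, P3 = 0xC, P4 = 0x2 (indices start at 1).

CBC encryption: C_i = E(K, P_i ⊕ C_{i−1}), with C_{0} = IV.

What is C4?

C1: P1 ⊕ 0xB = 0xF; E(K, 0xF) = 0x0.
C2: P2 ⊕ 0x0 = 0xE; E(K, 0xE) = 0x4.
C3: P3 ⊕ 0x4 = 0x8; E(K, 0x8) = 0xD.
C4: P4 ⊕ 0xD = 0xF; E(K, 0xF) = 0x0.

C4 = 0x0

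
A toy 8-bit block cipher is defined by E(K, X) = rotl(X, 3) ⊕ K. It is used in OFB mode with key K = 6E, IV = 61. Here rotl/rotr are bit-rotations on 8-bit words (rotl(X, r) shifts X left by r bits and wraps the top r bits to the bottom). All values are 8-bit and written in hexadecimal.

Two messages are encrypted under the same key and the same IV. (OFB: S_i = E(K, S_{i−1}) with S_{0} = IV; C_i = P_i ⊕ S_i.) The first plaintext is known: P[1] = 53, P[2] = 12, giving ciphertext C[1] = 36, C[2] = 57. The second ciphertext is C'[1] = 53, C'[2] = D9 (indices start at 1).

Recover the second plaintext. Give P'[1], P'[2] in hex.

In OFB with a reused IV, both messages share the same keystream S_i, so C_i ⊕ C'_i = P_i ⊕ P'_i and thus P'_i = P_i ⊕ C_i ⊕ C'_i.
P'[1]: 53 ⊕ 36 ⊕ 53 = 36.
P'[2]: 12 ⊕ 57 ⊕ D9 = 9C.

P'[1] = 36, P'[2] = 9C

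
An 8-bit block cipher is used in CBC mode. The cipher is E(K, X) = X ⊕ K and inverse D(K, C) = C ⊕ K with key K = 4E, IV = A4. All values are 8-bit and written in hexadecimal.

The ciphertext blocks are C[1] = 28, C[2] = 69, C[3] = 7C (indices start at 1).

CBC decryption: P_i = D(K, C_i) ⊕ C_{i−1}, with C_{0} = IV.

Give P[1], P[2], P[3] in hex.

P[1] = C2, P[2] = 0F, P[3] = 5B

P[1]: D(K, 28) = 66; 66 ⊕ A4 = C2.
P[2]: D(K, 69) = 27; 27 ⊕ 28 = 0F.
P[3]: D(K, 7C) = 32; 32 ⊕ 69 = 5B.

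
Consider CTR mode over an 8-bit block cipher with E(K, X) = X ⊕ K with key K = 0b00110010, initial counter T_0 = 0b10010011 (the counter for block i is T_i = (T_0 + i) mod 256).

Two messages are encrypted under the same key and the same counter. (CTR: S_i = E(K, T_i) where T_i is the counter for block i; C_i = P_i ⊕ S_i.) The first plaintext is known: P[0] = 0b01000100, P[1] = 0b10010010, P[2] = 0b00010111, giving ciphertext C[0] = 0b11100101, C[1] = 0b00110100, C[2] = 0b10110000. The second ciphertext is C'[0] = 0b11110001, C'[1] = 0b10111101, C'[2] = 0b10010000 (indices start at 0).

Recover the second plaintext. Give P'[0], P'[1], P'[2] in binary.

P'[0] = 0b01010000, P'[1] = 0b00011011, P'[2] = 0b00110111

In CTR with a reused counter, both messages share the same keystream S_i, so C_i ⊕ C'_i = P_i ⊕ P'_i and thus P'_i = P_i ⊕ C_i ⊕ C'_i.
P'[0]: 0b01000100 ⊕ 0b11100101 ⊕ 0b11110001 = 0b01010000.
P'[1]: 0b10010010 ⊕ 0b00110100 ⊕ 0b10111101 = 0b00011011.
P'[2]: 0b00010111 ⊕ 0b10110000 ⊕ 0b10010000 = 0b00110111.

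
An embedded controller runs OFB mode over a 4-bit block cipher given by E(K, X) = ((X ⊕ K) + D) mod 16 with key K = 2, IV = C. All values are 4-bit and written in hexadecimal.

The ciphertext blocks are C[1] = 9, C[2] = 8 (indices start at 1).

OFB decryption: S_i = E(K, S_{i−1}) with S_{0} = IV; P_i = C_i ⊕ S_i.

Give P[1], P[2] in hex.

P[1]: S = E(K, C) = B; 9 ⊕ B = 2.
P[2]: S = E(K, B) = 6; 8 ⊕ 6 = E.

P[1] = 2, P[2] = E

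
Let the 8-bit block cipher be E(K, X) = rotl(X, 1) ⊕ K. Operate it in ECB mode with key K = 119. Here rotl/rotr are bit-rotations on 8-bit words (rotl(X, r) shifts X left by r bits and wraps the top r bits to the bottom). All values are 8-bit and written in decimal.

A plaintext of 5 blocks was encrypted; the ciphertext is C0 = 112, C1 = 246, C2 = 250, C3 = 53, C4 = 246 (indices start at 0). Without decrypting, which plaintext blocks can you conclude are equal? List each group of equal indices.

P1 = P4

ECB encrypts each block independently with the same key, so equal ciphertext blocks imply equal plaintext blocks.
C1 = C4 = 246, so P1 = P4.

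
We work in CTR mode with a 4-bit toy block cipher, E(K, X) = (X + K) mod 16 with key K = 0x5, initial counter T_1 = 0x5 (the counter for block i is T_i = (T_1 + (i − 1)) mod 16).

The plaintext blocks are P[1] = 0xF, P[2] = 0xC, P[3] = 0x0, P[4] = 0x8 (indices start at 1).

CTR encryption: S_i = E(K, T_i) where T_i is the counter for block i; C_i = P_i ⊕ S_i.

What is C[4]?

C[4] = 0x5

C[1]: T = 0x5, S = E(K, T) = 0xA; 0xF ⊕ 0xA = 0x5.
C[2]: T = 0x6, S = E(K, T) = 0xB; 0xC ⊕ 0xB = 0x7.
C[3]: T = 0x7, S = E(K, T) = 0xC; 0x0 ⊕ 0xC = 0xC.
C[4]: T = 0x8, S = E(K, T) = 0xD; 0x8 ⊕ 0xD = 0x5.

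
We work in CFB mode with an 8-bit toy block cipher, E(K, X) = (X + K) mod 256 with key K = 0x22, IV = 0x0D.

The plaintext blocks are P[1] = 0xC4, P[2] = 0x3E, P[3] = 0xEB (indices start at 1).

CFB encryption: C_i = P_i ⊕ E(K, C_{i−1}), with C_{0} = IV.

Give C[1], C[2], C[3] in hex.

C[1]: E(K, 0x0D) = 0x2F; 0xC4 ⊕ 0x2F = 0xEB.
C[2]: E(K, 0xEB) = 0x0D; 0x3E ⊕ 0x0D = 0x33.
C[3]: E(K, 0x33) = 0x55; 0xEB ⊕ 0x55 = 0xBE.

C[1] = 0xEB, C[2] = 0x33, C[3] = 0xBE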